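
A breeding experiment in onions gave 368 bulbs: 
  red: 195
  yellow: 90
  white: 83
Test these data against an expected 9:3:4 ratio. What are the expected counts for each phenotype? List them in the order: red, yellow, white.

207, 69, 92

Total ratio parts = 16. Expected numbers out of 368:
  red: 368 × 9/16 = 207
  yellow: 368 × 3/16 = 69
  white: 368 × 4/16 = 92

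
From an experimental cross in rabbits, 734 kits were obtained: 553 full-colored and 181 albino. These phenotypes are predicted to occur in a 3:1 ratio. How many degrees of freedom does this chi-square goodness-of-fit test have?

1

A goodness-of-fit test with 2 phenotype classes has df = 2 − 1 = 1.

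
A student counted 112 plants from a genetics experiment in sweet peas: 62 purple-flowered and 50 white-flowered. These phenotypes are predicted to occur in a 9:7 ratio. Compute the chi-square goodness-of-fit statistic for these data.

0.036

The 9:7 ratio has 16 parts, so with N = 112 the expected counts are:
  purple-flowered: 112 × 9/16 = 63
  white-flowered: 112 × 7/16 = 49
χ² = Σ (O − E)² / E
  purple-flowered: (62 − 63)² / 63 = 0.0159
  white-flowered: (50 − 49)² / 49 = 0.0204
χ² = 0.0159 + 0.0204 = 0.0363 ≈ 0.036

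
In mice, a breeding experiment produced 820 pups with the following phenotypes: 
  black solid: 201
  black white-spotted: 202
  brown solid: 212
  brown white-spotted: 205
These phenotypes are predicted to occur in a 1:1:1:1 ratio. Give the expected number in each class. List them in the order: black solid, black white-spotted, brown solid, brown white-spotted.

205, 205, 205, 205

Expected counts for N = 820 under a 1:1:1:1 ratio (total parts = 4):
  black solid: 820 × 1/4 = 205
  black white-spotted: 820 × 1/4 = 205
  brown solid: 820 × 1/4 = 205
  brown white-spotted: 820 × 1/4 = 205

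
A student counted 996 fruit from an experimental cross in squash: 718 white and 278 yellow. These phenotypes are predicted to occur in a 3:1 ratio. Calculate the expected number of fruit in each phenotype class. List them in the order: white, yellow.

747, 249

Total ratio parts = 4. Expected numbers out of 996:
  white: 996 × 3/4 = 747
  yellow: 996 × 1/4 = 249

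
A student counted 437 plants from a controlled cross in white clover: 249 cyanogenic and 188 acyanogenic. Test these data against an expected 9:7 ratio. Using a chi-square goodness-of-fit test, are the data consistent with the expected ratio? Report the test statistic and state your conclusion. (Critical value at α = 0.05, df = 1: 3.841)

0.094; consistent

Under the 9:7 hypothesis (Σ ratio = 16, N = 437):
  cyanogenic: 437 × 9/16 = 245.8125
  acyanogenic: 437 × 7/16 = 191.1875
χ² = Σ (O − E)² / E
  cyanogenic: (249 − 245.8125)² / 245.8125 = 0.0413
  acyanogenic: (188 − 191.1875)² / 191.1875 = 0.0531
χ² = 0.0413 + 0.0531 = 0.0944 ≈ 0.094
Degrees of freedom = 2 − 1 = 1; critical value at α = 0.05 is 3.841.
Since 0.094 < 3.841, we fail to reject the null hypothesis — the data are consistent with the 9:7 ratio.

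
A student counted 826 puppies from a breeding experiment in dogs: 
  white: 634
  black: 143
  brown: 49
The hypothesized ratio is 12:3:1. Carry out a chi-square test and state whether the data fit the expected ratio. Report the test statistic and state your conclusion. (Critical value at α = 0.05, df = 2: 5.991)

1.383; consistent

Total ratio parts = 16. Expected numbers out of 826:
  white: 826 × 12/16 = 619.5
  black: 826 × 3/16 = 154.875
  brown: 826 × 1/16 = 51.625
χ² = Σ (O − E)² / E
  white: (634 − 619.5)² / 619.5 = 0.3394
  black: (143 − 154.875)² / 154.875 = 0.9105
  brown: (49 − 51.625)² / 51.625 = 0.1335
χ² = 0.3394 + 0.9105 + 0.1335 = 1.3834 ≈ 1.383
Degrees of freedom = 3 − 1 = 2; critical value at α = 0.05 is 5.991.
Since 1.383 < 5.991, we fail to reject the null hypothesis — the data are consistent with the 12:3:1 ratio.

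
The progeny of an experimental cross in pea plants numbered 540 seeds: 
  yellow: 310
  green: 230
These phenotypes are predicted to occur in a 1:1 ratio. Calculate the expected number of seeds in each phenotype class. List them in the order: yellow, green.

270, 270

The 1:1 ratio has 2 parts, so with N = 540 the expected counts are:
  yellow: 540 × 1/2 = 270
  green: 540 × 1/2 = 270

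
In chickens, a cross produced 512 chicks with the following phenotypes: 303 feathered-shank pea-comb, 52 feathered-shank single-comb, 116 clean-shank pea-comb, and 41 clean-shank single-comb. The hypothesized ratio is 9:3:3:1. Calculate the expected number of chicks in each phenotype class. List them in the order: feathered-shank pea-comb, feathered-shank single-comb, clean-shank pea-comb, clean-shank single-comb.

288, 96, 96, 32

The 9:3:3:1 ratio has 16 parts, so with N = 512 the expected counts are:
  feathered-shank pea-comb: 512 × 9/16 = 288
  feathered-shank single-comb: 512 × 3/16 = 96
  clean-shank pea-comb: 512 × 3/16 = 96
  clean-shank single-comb: 512 × 1/16 = 32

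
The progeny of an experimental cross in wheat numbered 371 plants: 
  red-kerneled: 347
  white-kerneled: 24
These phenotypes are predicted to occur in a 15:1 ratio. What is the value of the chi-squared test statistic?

0.030

Under the 15:1 hypothesis (Σ ratio = 16, N = 371):
  red-kerneled: 371 × 15/16 = 347.8125
  white-kerneled: 371 × 1/16 = 23.1875
χ² = Σ (O − E)² / E
  red-kerneled: (347 − 347.8125)² / 347.8125 = 0.0019
  white-kerneled: (24 − 23.1875)² / 23.1875 = 0.0285
χ² = 0.0019 + 0.0285 = 0.0304 ≈ 0.030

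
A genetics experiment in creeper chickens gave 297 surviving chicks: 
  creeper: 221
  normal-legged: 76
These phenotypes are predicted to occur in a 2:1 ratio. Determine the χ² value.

8.015

Total ratio parts = 3. Expected numbers out of 297:
  creeper: 297 × 2/3 = 198
  normal-legged: 297 × 1/3 = 99
χ² = Σ (O − E)² / E
  creeper: (221 − 198)² / 198 = 2.6717
  normal-legged: (76 − 99)² / 99 = 5.3434
χ² = 2.6717 + 5.3434 = 8.0151 ≈ 8.015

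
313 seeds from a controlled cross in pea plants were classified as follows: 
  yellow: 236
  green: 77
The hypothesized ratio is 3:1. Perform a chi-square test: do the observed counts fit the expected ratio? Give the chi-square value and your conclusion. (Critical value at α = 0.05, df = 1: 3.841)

0.027; consistent

Total ratio parts = 4. Expected numbers out of 313:
  yellow: 313 × 3/4 = 234.75
  green: 313 × 1/4 = 78.25
χ² = Σ (O − E)² / E
  yellow: (236 − 234.75)² / 234.75 = 0.0067
  green: (77 − 78.25)² / 78.25 = 0.0200
χ² = 0.0067 + 0.0200 = 0.0267 ≈ 0.027
Degrees of freedom = 2 − 1 = 1; critical value at α = 0.05 is 3.841.
Since 0.027 < 3.841, we fail to reject the null hypothesis — the data are consistent with the 3:1 ratio.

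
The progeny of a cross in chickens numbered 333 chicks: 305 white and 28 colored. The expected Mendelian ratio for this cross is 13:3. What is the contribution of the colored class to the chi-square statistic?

18.994

Expected counts for N = 333 under a 13:3 ratio (total parts = 16):
  white: 333 × 13/16 = 270.5625
  colored: 333 × 3/16 = 62.4375
Contribution of colored: (28 − 62.4375)² / 62.4375 = 18.9941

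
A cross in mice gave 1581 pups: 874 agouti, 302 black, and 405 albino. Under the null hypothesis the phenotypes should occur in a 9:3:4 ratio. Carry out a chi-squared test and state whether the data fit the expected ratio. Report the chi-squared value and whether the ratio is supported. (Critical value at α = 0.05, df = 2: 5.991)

Under the 9:3:4 hypothesis (Σ ratio = 16, N = 1581):
  agouti: 1581 × 9/16 = 889.3125
  black: 1581 × 3/16 = 296.4375
  albino: 1581 × 4/16 = 395.25
χ² = Σ (O − E)² / E
  agouti: (874 − 889.3125)² / 889.3125 = 0.2637
  black: (302 − 296.4375)² / 296.4375 = 0.1044
  albino: (405 − 395.25)² / 395.25 = 0.2405
χ² = 0.2637 + 0.1044 + 0.2405 = 0.6086 ≈ 0.609
Degrees of freedom = 3 − 1 = 2; critical value at α = 0.05 is 5.991.
Since 0.609 < 5.991, we fail to reject the null hypothesis — the data are consistent with the 9:3:4 ratio.

0.609; consistent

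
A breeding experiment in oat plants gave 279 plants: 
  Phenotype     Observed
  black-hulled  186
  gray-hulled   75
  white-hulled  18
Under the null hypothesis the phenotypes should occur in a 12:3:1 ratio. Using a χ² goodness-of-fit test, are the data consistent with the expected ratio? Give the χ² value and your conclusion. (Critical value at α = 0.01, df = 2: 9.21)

Expected counts for N = 279 under a 12:3:1 ratio (total parts = 16):
  black-hulled: 279 × 12/16 = 209.25
  gray-hulled: 279 × 3/16 = 52.3125
  white-hulled: 279 × 1/16 = 17.4375
χ² = Σ (O − E)² / E
  black-hulled: (186 − 209.25)² / 209.25 = 2.5833
  gray-hulled: (75 − 52.3125)² / 52.3125 = 9.8394
  white-hulled: (18 − 17.4375)² / 17.4375 = 0.0181
χ² = 2.5833 + 9.8394 + 0.0181 = 12.4408 ≈ 12.441
Degrees of freedom = 3 − 1 = 2; critical value at α = 0.01 is 9.21.
Since 12.441 > 9.21, we reject the null hypothesis — the data do not fit the 12:3:1 ratio.

12.441; not consistent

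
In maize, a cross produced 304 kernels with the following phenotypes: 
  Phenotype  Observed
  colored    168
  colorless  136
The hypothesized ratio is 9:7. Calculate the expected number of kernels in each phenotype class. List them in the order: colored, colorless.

171, 133

The 9:7 ratio has 16 parts, so with N = 304 the expected counts are:
  colored: 304 × 9/16 = 171
  colorless: 304 × 7/16 = 133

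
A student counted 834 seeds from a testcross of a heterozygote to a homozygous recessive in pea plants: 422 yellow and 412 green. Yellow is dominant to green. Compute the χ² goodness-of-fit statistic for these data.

0.120

A testcross of a heterozygote (Aa × aa) gives a 1:1 phenotypic ratio.
Expected counts for N = 834 under a 1:1 ratio (total parts = 2):
  yellow: 834 × 1/2 = 417
  green: 834 × 1/2 = 417
χ² = Σ (O − E)² / E
  yellow: (422 − 417)² / 417 = 0.0600
  green: (412 − 417)² / 417 = 0.0600
χ² = 0.0600 + 0.0600 = 0.120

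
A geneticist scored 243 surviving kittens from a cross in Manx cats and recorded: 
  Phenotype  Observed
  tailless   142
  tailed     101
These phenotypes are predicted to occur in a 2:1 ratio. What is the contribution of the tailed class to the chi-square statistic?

4.938

Under the 2:1 hypothesis (Σ ratio = 3, N = 243):
  tailless: 243 × 2/3 = 162
  tailed: 243 × 1/3 = 81
Contribution of tailed: (101 − 81)² / 81 = 4.9383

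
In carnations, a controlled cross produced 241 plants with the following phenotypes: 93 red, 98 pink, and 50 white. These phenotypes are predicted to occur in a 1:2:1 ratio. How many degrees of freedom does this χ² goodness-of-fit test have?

A goodness-of-fit test with 3 phenotype classes has df = 3 − 1 = 2.

2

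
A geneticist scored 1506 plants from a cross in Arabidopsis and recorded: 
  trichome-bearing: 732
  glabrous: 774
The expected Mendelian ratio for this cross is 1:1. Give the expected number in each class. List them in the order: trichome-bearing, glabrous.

753, 753

Expected counts for N = 1506 under a 1:1 ratio (total parts = 2):
  trichome-bearing: 1506 × 1/2 = 753
  glabrous: 1506 × 1/2 = 753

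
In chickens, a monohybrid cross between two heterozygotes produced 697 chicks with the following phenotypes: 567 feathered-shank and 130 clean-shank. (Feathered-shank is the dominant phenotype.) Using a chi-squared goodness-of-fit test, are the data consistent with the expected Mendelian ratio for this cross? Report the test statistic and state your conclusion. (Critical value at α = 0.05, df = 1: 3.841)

For a monohybrid cross between heterozygotes with complete dominance, the expected phenotypic ratio is 3:1.
The 3:1 ratio has 4 parts, so with N = 697 the expected counts are:
  feathered-shank: 697 × 3/4 = 522.75
  clean-shank: 697 × 1/4 = 174.25
χ² = Σ (O − E)² / E
  feathered-shank: (567 − 522.75)² / 522.75 = 3.7457
  clean-shank: (130 − 174.25)² / 174.25 = 11.2371
χ² = 3.7457 + 11.2371 = 14.9828 ≈ 14.983
Degrees of freedom = 2 − 1 = 1; critical value at α = 0.05 is 3.841.
Since 14.983 > 3.841, we reject the null hypothesis — the data do not fit the 3:1 ratio.

14.983; not consistent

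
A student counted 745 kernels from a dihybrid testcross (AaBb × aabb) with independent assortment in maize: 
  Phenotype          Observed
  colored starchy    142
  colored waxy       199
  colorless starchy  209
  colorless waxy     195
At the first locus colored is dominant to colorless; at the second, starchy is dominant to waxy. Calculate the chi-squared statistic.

A dihybrid testcross with independent assortment gives a 1:1:1:1 ratio.
Under the 1:1:1:1 hypothesis (Σ ratio = 4, N = 745):
  colored starchy: 745 × 1/4 = 186.25
  colored waxy: 745 × 1/4 = 186.25
  colorless starchy: 745 × 1/4 = 186.25
  colorless waxy: 745 × 1/4 = 186.25
χ² = Σ (O − E)² / E
  colored starchy: (142 − 186.25)² / 186.25 = 10.5131
  colored waxy: (199 − 186.25)² / 186.25 = 0.8728
  colorless starchy: (209 − 186.25)² / 186.25 = 2.7789
  colorless waxy: (195 − 186.25)² / 186.25 = 0.4111
χ² = 10.5131 + 0.8728 + 2.7789 + 0.4111 = 14.5759 ≈ 14.576

14.576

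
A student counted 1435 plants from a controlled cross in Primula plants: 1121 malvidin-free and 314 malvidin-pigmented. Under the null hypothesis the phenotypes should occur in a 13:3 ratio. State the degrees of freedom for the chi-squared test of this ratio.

1

A goodness-of-fit test with 2 phenotype classes has df = 2 − 1 = 1.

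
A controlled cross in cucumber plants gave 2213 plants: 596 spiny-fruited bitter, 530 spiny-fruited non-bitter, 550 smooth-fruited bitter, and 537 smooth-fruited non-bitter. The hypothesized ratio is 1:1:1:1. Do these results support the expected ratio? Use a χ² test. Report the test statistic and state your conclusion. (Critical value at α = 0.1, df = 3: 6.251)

The 1:1:1:1 ratio has 4 parts, so with N = 2213 the expected counts are:
  spiny-fruited bitter: 2213 × 1/4 = 553.25
  spiny-fruited non-bitter: 2213 × 1/4 = 553.25
  smooth-fruited bitter: 2213 × 1/4 = 553.25
  smooth-fruited non-bitter: 2213 × 1/4 = 553.25
χ² = Σ (O − E)² / E
  spiny-fruited bitter: (596 − 553.25)² / 553.25 = 3.3033
  spiny-fruited non-bitter: (530 − 553.25)² / 553.25 = 0.9771
  smooth-fruited bitter: (550 − 553.25)² / 553.25 = 0.0191
  smooth-fruited non-bitter: (537 − 553.25)² / 553.25 = 0.4773
χ² = 3.3033 + 0.9771 + 0.0191 + 0.4773 = 4.7768 ≈ 4.777
Degrees of freedom = 4 − 1 = 3; critical value at α = 0.1 is 6.251.
Since 4.777 < 6.251, we fail to reject the null hypothesis — the data are consistent with the 1:1:1:1 ratio.

4.777; consistent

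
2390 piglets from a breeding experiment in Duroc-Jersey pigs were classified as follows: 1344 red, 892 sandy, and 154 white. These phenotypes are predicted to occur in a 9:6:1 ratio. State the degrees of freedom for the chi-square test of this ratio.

A goodness-of-fit test with 3 phenotype classes has df = 3 − 1 = 2.

2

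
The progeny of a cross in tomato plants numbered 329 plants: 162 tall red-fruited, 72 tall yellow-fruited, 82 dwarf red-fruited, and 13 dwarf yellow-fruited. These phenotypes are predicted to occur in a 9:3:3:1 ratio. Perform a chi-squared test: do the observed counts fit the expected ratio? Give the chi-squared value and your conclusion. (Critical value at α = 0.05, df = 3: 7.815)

14.068; not consistent

Total ratio parts = 16. Expected numbers out of 329:
  tall red-fruited: 329 × 9/16 = 185.0625
  tall yellow-fruited: 329 × 3/16 = 61.6875
  dwarf red-fruited: 329 × 3/16 = 61.6875
  dwarf yellow-fruited: 329 × 1/16 = 20.5625
χ² = Σ (O − E)² / E
  tall red-fruited: (162 − 185.0625)² / 185.0625 = 2.8741
  tall yellow-fruited: (72 − 61.6875)² / 61.6875 = 1.7240
  dwarf red-fruited: (82 − 61.6875)² / 61.6875 = 6.6885
  dwarf yellow-fruited: (13 − 20.5625)² / 20.5625 = 2.7813
χ² = 2.8741 + 1.7240 + 6.6885 + 2.7813 = 14.0679 ≈ 14.068
Degrees of freedom = 4 − 1 = 3; critical value at α = 0.05 is 7.815.
Since 14.068 > 7.815, we reject the null hypothesis — the data do not fit the 9:3:3:1 ratio.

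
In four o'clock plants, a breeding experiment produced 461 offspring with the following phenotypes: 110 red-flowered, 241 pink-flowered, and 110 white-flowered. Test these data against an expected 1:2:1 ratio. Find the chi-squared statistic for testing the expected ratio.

0.957

Expected counts for N = 461 under a 1:2:1 ratio (total parts = 4):
  red-flowered: 461 × 1/4 = 115.25
  pink-flowered: 461 × 2/4 = 230.5
  white-flowered: 461 × 1/4 = 115.25
χ² = Σ (O − E)² / E
  red-flowered: (110 − 115.25)² / 115.25 = 0.2392
  pink-flowered: (241 − 230.5)² / 230.5 = 0.4783
  white-flowered: (110 − 115.25)² / 115.25 = 0.2392
χ² = 0.2392 + 0.4783 + 0.2392 = 0.9567 ≈ 0.957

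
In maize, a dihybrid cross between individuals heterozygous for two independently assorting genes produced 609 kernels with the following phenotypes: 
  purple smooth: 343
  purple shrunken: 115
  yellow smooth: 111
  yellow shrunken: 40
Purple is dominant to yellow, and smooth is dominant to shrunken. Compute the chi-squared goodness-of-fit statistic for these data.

0.194

A dihybrid F₂ with independent assortment and complete dominance at both loci gives a 9:3:3:1 phenotypic ratio.
Expected counts for N = 609 under a 9:3:3:1 ratio (total parts = 16):
  purple smooth: 609 × 9/16 = 342.5625
  purple shrunken: 609 × 3/16 = 114.1875
  yellow smooth: 609 × 3/16 = 114.1875
  yellow shrunken: 609 × 1/16 = 38.0625
χ² = Σ (O − E)² / E
  purple smooth: (343 − 342.5625)² / 342.5625 = 0.0006
  purple shrunken: (115 − 114.1875)² / 114.1875 = 0.0058
  yellow smooth: (111 − 114.1875)² / 114.1875 = 0.0890
  yellow shrunken: (40 − 38.0625)² / 38.0625 = 0.0986
χ² = 0.0006 + 0.0058 + 0.0890 + 0.0986 = 0.194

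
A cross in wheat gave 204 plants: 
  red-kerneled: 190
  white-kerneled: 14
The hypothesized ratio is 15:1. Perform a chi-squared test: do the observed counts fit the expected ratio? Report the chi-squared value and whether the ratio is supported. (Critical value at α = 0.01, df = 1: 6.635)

The 15:1 ratio has 16 parts, so with N = 204 the expected counts are:
  red-kerneled: 204 × 15/16 = 191.25
  white-kerneled: 204 × 1/16 = 12.75
χ² = Σ (O − E)² / E
  red-kerneled: (190 − 191.25)² / 191.25 = 0.0082
  white-kerneled: (14 − 12.75)² / 12.75 = 0.1225
χ² = 0.0082 + 0.1225 = 0.1307 ≈ 0.131
Degrees of freedom = 2 − 1 = 1; critical value at α = 0.01 is 6.635.
Since 0.131 < 6.635, we fail to reject the null hypothesis — the data are consistent with the 15:1 ratio.

0.131; consistent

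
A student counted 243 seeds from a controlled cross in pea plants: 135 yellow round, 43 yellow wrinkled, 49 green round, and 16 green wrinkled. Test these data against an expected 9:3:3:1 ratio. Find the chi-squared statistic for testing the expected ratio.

Total ratio parts = 16. Expected numbers out of 243:
  yellow round: 243 × 9/16 = 136.6875
  yellow wrinkled: 243 × 3/16 = 45.5625
  green round: 243 × 3/16 = 45.5625
  green wrinkled: 243 × 1/16 = 15.1875
χ² = Σ (O − E)² / E
  yellow round: (135 − 136.6875)² / 136.6875 = 0.0208
  yellow wrinkled: (43 − 45.5625)² / 45.5625 = 0.1441
  green round: (49 − 45.5625)² / 45.5625 = 0.2593
  green wrinkled: (16 − 15.1875)² / 15.1875 = 0.0435
χ² = 0.0208 + 0.1441 + 0.2593 + 0.0435 = 0.4677 ≈ 0.468

0.468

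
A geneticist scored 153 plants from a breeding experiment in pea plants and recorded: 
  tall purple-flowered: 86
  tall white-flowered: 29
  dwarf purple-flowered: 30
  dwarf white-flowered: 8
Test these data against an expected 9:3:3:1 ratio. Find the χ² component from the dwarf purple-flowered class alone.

0.060

The 9:3:3:1 ratio has 16 parts, so with N = 153 the expected counts are:
  tall purple-flowered: 153 × 9/16 = 86.0625
  tall white-flowered: 153 × 3/16 = 28.6875
  dwarf purple-flowered: 153 × 3/16 = 28.6875
  dwarf white-flowered: 153 × 1/16 = 9.5625
Contribution of dwarf purple-flowered: (30 − 28.6875)² / 28.6875 = 0.0600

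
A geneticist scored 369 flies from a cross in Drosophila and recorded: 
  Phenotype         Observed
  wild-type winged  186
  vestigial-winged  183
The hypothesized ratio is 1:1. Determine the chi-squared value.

The 1:1 ratio has 2 parts, so with N = 369 the expected counts are:
  wild-type winged: 369 × 1/2 = 184.5
  vestigial-winged: 369 × 1/2 = 184.5
χ² = Σ (O − E)² / E
  wild-type winged: (186 − 184.5)² / 184.5 = 0.0122
  vestigial-winged: (183 − 184.5)² / 184.5 = 0.0122
χ² = 0.0122 + 0.0122 = 0.0244 ≈ 0.024

0.024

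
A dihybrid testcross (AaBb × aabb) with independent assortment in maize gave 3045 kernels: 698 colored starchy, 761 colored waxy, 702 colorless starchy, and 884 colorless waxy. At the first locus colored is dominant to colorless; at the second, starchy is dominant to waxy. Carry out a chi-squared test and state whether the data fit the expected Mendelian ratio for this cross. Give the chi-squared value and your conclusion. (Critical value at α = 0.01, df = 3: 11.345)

A dihybrid testcross with independent assortment gives a 1:1:1:1 ratio.
Under the 1:1:1:1 hypothesis (Σ ratio = 4, N = 3045):
  colored starchy: 3045 × 1/4 = 761.25
  colored waxy: 3045 × 1/4 = 761.25
  colorless starchy: 3045 × 1/4 = 761.25
  colorless waxy: 3045 × 1/4 = 761.25
χ² = Σ (O − E)² / E
  colored starchy: (698 − 761.25)² / 761.25 = 5.2553
  colored waxy: (761 − 761.25)² / 761.25 = 0.0001
  colorless starchy: (702 − 761.25)² / 761.25 = 4.6116
  colorless waxy: (884 − 761.25)² / 761.25 = 19.7932
χ² = 5.2553 + 0.0001 + 4.6116 + 19.7932 = 29.6602 ≈ 29.660
Degrees of freedom = 4 − 1 = 3; critical value at α = 0.01 is 11.345.
Since 29.660 > 11.345, we reject the null hypothesis — the data do not fit the 1:1:1:1 ratio.

29.660; not consistent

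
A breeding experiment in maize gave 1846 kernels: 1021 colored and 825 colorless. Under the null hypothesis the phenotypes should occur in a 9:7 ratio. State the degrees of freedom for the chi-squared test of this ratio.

1

A goodness-of-fit test with 2 phenotype classes has df = 2 − 1 = 1.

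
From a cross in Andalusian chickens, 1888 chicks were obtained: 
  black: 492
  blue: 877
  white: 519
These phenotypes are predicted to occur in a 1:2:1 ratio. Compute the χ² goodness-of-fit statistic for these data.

Under the 1:2:1 hypothesis (Σ ratio = 4, N = 1888):
  black: 1888 × 1/4 = 472
  blue: 1888 × 2/4 = 944
  white: 1888 × 1/4 = 472
χ² = Σ (O − E)² / E
  black: (492 − 472)² / 472 = 0.8475
  blue: (877 − 944)² / 944 = 4.7553
  white: (519 − 472)² / 472 = 4.6801
χ² = 0.8475 + 4.7553 + 4.6801 = 10.2829 ≈ 10.283

10.283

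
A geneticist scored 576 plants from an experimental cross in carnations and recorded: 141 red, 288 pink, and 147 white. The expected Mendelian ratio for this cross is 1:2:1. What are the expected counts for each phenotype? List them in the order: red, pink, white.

Expected counts for N = 576 under a 1:2:1 ratio (total parts = 4):
  red: 576 × 1/4 = 144
  pink: 576 × 2/4 = 288
  white: 576 × 1/4 = 144

144, 288, 144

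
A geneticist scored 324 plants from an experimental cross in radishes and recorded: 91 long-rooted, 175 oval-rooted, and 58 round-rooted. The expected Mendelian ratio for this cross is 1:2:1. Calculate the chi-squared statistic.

The 1:2:1 ratio has 4 parts, so with N = 324 the expected counts are:
  long-rooted: 324 × 1/4 = 81
  oval-rooted: 324 × 2/4 = 162
  round-rooted: 324 × 1/4 = 81
χ² = Σ (O − E)² / E
  long-rooted: (91 − 81)² / 81 = 1.2346
  oval-rooted: (175 − 162)² / 162 = 1.0432
  round-rooted: (58 − 81)² / 81 = 6.5309
χ² = 1.2346 + 1.0432 + 6.5309 = 8.8087 ≈ 8.809

8.809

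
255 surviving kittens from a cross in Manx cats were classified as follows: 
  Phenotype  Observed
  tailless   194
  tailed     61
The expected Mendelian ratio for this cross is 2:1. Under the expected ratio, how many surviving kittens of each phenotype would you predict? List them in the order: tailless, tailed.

Under the 2:1 hypothesis (Σ ratio = 3, N = 255):
  tailless: 255 × 2/3 = 170
  tailed: 255 × 1/3 = 85

170, 85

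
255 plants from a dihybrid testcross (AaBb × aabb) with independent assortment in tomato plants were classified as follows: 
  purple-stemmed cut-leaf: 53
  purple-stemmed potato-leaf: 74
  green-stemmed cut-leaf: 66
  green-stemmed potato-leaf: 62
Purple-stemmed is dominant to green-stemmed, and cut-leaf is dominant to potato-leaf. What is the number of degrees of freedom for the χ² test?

3

A dihybrid testcross with independent assortment gives a 1:1:1:1 ratio.
A goodness-of-fit test with 4 phenotype classes has df = 4 − 1 = 3.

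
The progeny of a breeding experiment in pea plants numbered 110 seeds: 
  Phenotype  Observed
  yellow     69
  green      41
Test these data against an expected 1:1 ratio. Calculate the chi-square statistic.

Expected counts for N = 110 under a 1:1 ratio (total parts = 2):
  yellow: 110 × 1/2 = 55
  green: 110 × 1/2 = 55
χ² = Σ (O − E)² / E
  yellow: (69 − 55)² / 55 = 3.5636
  green: (41 − 55)² / 55 = 3.5636
χ² = 3.5636 + 3.5636 = 7.1272 ≈ 7.127

7.127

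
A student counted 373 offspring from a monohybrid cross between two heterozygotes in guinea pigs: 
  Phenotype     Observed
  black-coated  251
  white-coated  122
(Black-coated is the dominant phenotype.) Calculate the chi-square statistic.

11.819

For a monohybrid cross between heterozygotes with complete dominance, the expected phenotypic ratio is 3:1.
Under the 3:1 hypothesis (Σ ratio = 4, N = 373):
  black-coated: 373 × 3/4 = 279.75
  white-coated: 373 × 1/4 = 93.25
χ² = Σ (O − E)² / E
  black-coated: (251 − 279.75)² / 279.75 = 2.9546
  white-coated: (122 − 93.25)² / 93.25 = 8.8639
χ² = 2.9546 + 8.8639 = 11.8185 ≈ 11.819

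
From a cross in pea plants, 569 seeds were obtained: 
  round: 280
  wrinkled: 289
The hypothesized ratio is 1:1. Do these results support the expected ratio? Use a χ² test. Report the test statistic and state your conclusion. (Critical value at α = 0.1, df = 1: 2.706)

Expected counts for N = 569 under a 1:1 ratio (total parts = 2):
  round: 569 × 1/2 = 284.5
  wrinkled: 569 × 1/2 = 284.5
χ² = Σ (O − E)² / E
  round: (280 − 284.5)² / 284.5 = 0.0712
  wrinkled: (289 − 284.5)² / 284.5 = 0.0712
χ² = 0.0712 + 0.0712 = 0.1424 ≈ 0.142
Degrees of freedom = 2 − 1 = 1; critical value at α = 0.1 is 2.706.
Since 0.142 < 2.706, we fail to reject the null hypothesis — the data are consistent with the 1:1 ratio.

0.142; consistent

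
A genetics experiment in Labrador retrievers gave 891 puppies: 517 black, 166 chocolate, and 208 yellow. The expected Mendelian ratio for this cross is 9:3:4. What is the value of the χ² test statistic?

Under the 9:3:4 hypothesis (Σ ratio = 16, N = 891):
  black: 891 × 9/16 = 501.1875
  chocolate: 891 × 3/16 = 167.0625
  yellow: 891 × 4/16 = 222.75
χ² = Σ (O − E)² / E
  black: (517 − 501.1875)² / 501.1875 = 0.4989
  chocolate: (166 − 167.0625)² / 167.0625 = 0.0068
  yellow: (208 − 222.75)² / 222.75 = 0.9767
χ² = 0.4989 + 0.0068 + 0.9767 = 1.4824 ≈ 1.482

1.482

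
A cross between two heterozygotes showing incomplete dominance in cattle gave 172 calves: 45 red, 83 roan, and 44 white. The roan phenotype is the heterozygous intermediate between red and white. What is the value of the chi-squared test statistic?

With incomplete dominance, a heterozygote × heterozygote cross gives a 1:2:1 phenotypic ratio.
The 1:2:1 ratio has 4 parts, so with N = 172 the expected counts are:
  red: 172 × 1/4 = 43
  roan: 172 × 2/4 = 86
  white: 172 × 1/4 = 43
χ² = Σ (O − E)² / E
  red: (45 − 43)² / 43 = 0.0930
  roan: (83 − 86)² / 86 = 0.1047
  white: (44 − 43)² / 43 = 0.0233
χ² = 0.0930 + 0.1047 + 0.0233 = 0.221

0.221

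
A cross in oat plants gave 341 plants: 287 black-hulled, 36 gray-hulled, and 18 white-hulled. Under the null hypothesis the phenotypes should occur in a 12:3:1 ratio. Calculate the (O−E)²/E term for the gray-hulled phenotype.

Expected counts for N = 341 under a 12:3:1 ratio (total parts = 16):
  black-hulled: 341 × 12/16 = 255.75
  gray-hulled: 341 × 3/16 = 63.9375
  white-hulled: 341 × 1/16 = 21.3125
Contribution of gray-hulled: (36 − 63.9375)² / 63.9375 = 12.2073

12.207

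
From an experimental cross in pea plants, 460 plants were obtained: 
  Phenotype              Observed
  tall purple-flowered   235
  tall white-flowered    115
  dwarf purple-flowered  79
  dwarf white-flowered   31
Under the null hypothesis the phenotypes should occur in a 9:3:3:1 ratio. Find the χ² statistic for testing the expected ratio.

Total ratio parts = 16. Expected numbers out of 460:
  tall purple-flowered: 460 × 9/16 = 258.75
  tall white-flowered: 460 × 3/16 = 86.25
  dwarf purple-flowered: 460 × 3/16 = 86.25
  dwarf white-flowered: 460 × 1/16 = 28.75
χ² = Σ (O − E)² / E
  tall purple-flowered: (235 − 258.75)² / 258.75 = 2.1800
  tall white-flowered: (115 − 86.25)² / 86.25 = 9.5833
  dwarf purple-flowered: (79 − 86.25)² / 86.25 = 0.6094
  dwarf white-flowered: (31 − 28.75)² / 28.75 = 0.1761
χ² = 2.1800 + 9.5833 + 0.6094 + 0.1761 = 12.5488 ≈ 12.549

12.549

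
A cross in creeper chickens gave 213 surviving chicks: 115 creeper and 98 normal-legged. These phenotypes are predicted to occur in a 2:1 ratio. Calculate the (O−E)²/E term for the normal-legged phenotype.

Total ratio parts = 3. Expected numbers out of 213:
  creeper: 213 × 2/3 = 142
  normal-legged: 213 × 1/3 = 71
Contribution of normal-legged: (98 − 71)² / 71 = 10.2676

10.268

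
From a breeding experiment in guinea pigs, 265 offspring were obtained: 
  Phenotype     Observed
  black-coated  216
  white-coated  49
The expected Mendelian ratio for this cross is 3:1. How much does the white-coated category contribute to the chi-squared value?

The 3:1 ratio has 4 parts, so with N = 265 the expected counts are:
  black-coated: 265 × 3/4 = 198.75
  white-coated: 265 × 1/4 = 66.25
Contribution of white-coated: (49 − 66.25)² / 66.25 = 4.4915

4.492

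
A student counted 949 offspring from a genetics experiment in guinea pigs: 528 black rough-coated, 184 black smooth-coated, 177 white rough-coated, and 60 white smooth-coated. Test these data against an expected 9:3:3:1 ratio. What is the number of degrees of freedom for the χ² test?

3

A goodness-of-fit test with 4 phenotype classes has df = 4 − 1 = 3.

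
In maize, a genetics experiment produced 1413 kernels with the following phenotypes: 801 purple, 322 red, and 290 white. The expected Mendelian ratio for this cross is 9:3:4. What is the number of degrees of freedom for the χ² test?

2

A goodness-of-fit test with 3 phenotype classes has df = 3 − 1 = 2.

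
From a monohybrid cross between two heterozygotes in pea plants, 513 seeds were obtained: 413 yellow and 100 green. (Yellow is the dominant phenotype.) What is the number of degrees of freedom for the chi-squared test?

1

For a monohybrid cross between heterozygotes with complete dominance, the expected phenotypic ratio is 3:1.
A goodness-of-fit test with 2 phenotype classes has df = 2 − 1 = 1.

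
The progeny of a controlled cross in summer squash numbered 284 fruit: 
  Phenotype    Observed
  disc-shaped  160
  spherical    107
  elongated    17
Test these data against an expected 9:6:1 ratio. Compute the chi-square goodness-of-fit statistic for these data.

0.034

Total ratio parts = 16. Expected numbers out of 284:
  disc-shaped: 284 × 9/16 = 159.75
  spherical: 284 × 6/16 = 106.5
  elongated: 284 × 1/16 = 17.75
χ² = Σ (O − E)² / E
  disc-shaped: (160 − 159.75)² / 159.75 = 0.0004
  spherical: (107 − 106.5)² / 106.5 = 0.0023
  elongated: (17 − 17.75)² / 17.75 = 0.0317
χ² = 0.0004 + 0.0023 + 0.0317 = 0.0344 ≈ 0.034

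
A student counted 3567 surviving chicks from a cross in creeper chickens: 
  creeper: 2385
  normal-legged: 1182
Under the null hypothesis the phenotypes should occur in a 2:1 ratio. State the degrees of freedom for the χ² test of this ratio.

1

A goodness-of-fit test with 2 phenotype classes has df = 2 − 1 = 1.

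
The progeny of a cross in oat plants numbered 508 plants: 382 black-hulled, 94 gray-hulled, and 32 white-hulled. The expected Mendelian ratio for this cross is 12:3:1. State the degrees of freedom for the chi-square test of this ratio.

2

A goodness-of-fit test with 3 phenotype classes has df = 3 − 1 = 2.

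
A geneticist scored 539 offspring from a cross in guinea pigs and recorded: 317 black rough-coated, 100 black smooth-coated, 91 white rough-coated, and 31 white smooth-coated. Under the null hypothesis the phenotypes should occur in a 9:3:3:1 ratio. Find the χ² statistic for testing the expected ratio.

Under the 9:3:3:1 hypothesis (Σ ratio = 16, N = 539):
  black rough-coated: 539 × 9/16 = 303.1875
  black smooth-coated: 539 × 3/16 = 101.0625
  white rough-coated: 539 × 3/16 = 101.0625
  white smooth-coated: 539 × 1/16 = 33.6875
χ² = Σ (O − E)² / E
  black rough-coated: (317 − 303.1875)² / 303.1875 = 0.6293
  black smooth-coated: (100 − 101.0625)² / 101.0625 = 0.0112
  white rough-coated: (91 − 101.0625)² / 101.0625 = 1.0019
  white smooth-coated: (31 − 33.6875)² / 33.6875 = 0.2144
χ² = 0.6293 + 0.0112 + 1.0019 + 0.2144 = 1.8568 ≈ 1.857

1.857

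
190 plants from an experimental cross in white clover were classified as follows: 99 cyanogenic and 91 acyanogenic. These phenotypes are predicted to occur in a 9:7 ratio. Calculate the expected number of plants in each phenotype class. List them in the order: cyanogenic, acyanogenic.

The 9:7 ratio has 16 parts, so with N = 190 the expected counts are:
  cyanogenic: 190 × 9/16 = 106.875
  acyanogenic: 190 × 7/16 = 83.125

106.875, 83.125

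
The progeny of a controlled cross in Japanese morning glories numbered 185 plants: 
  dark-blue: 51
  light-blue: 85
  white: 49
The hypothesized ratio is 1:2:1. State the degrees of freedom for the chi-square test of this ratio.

2

A goodness-of-fit test with 3 phenotype classes has df = 3 − 1 = 2.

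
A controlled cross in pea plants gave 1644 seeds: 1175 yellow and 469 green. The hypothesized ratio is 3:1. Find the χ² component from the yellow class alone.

The 3:1 ratio has 4 parts, so with N = 1644 the expected counts are:
  yellow: 1644 × 3/4 = 1233
  green: 1644 × 1/4 = 411
Contribution of yellow: (1175 − 1233)² / 1233 = 2.7283

2.728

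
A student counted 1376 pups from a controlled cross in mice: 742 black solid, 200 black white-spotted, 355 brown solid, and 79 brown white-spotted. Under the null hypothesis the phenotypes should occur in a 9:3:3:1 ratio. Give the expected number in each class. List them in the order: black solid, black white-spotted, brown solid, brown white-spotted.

Total ratio parts = 16. Expected numbers out of 1376:
  black solid: 1376 × 9/16 = 774
  black white-spotted: 1376 × 3/16 = 258
  brown solid: 1376 × 3/16 = 258
  brown white-spotted: 1376 × 1/16 = 86

774, 258, 258, 86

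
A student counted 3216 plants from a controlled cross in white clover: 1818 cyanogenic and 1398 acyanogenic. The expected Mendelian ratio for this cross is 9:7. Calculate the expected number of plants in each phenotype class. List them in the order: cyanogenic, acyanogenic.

1809, 1407

Expected counts for N = 3216 under a 9:7 ratio (total parts = 16):
  cyanogenic: 3216 × 9/16 = 1809
  acyanogenic: 3216 × 7/16 = 1407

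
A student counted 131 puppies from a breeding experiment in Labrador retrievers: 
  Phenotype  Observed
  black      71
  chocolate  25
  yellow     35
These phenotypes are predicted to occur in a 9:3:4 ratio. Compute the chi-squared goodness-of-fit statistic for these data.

Under the 9:3:4 hypothesis (Σ ratio = 16, N = 131):
  black: 131 × 9/16 = 73.6875
  chocolate: 131 × 3/16 = 24.5625
  yellow: 131 × 4/16 = 32.75
χ² = Σ (O − E)² / E
  black: (71 − 73.6875)² / 73.6875 = 0.0980
  chocolate: (25 − 24.5625)² / 24.5625 = 0.0078
  yellow: (35 − 32.75)² / 32.75 = 0.1546
χ² = 0.0980 + 0.0078 + 0.1546 = 0.2604 ≈ 0.260

0.260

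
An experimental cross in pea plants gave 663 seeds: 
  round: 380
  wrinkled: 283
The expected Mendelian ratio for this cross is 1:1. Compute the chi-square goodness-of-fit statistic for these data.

14.192

Expected counts for N = 663 under a 1:1 ratio (total parts = 2):
  round: 663 × 1/2 = 331.5
  wrinkled: 663 × 1/2 = 331.5
χ² = Σ (O − E)² / E
  round: (380 − 331.5)² / 331.5 = 7.0958
  wrinkled: (283 − 331.5)² / 331.5 = 7.0958
χ² = 7.0958 + 7.0958 = 14.1916 ≈ 14.192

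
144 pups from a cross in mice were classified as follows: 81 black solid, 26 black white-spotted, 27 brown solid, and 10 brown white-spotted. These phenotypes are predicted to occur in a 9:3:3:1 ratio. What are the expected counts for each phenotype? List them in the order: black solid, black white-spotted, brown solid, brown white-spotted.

81, 27, 27, 9

Total ratio parts = 16. Expected numbers out of 144:
  black solid: 144 × 9/16 = 81
  black white-spotted: 144 × 3/16 = 27
  brown solid: 144 × 3/16 = 27
  brown white-spotted: 144 × 1/16 = 9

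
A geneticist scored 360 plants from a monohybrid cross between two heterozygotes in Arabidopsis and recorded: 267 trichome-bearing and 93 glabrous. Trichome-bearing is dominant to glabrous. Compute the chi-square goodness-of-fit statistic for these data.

0.133

For a monohybrid cross between heterozygotes with complete dominance, the expected phenotypic ratio is 3:1.
Total ratio parts = 4. Expected numbers out of 360:
  trichome-bearing: 360 × 3/4 = 270
  glabrous: 360 × 1/4 = 90
χ² = Σ (O − E)² / E
  trichome-bearing: (267 − 270)² / 270 = 0.0333
  glabrous: (93 − 90)² / 90 = 0.1000
χ² = 0.0333 + 0.1000 = 0.1333 ≈ 0.133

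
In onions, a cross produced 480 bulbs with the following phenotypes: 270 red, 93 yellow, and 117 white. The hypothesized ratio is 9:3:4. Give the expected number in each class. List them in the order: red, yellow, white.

Total ratio parts = 16. Expected numbers out of 480:
  red: 480 × 9/16 = 270
  yellow: 480 × 3/16 = 90
  white: 480 × 4/16 = 120

270, 90, 120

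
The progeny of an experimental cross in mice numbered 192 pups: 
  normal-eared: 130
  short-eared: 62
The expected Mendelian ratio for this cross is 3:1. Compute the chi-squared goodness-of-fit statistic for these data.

5.444

Expected counts for N = 192 under a 3:1 ratio (total parts = 4):
  normal-eared: 192 × 3/4 = 144
  short-eared: 192 × 1/4 = 48
χ² = Σ (O − E)² / E
  normal-eared: (130 − 144)² / 144 = 1.3611
  short-eared: (62 − 48)² / 48 = 4.0833
χ² = 1.3611 + 4.0833 = 5.4444 ≈ 5.444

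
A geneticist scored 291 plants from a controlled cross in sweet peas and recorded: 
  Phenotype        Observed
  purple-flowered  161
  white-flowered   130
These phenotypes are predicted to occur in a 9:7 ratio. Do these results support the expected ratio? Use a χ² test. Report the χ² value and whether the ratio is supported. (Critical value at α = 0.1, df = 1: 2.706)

0.101; consistent

The 9:7 ratio has 16 parts, so with N = 291 the expected counts are:
  purple-flowered: 291 × 9/16 = 163.6875
  white-flowered: 291 × 7/16 = 127.3125
χ² = Σ (O − E)² / E
  purple-flowered: (161 − 163.6875)² / 163.6875 = 0.0441
  white-flowered: (130 − 127.3125)² / 127.3125 = 0.0567
χ² = 0.0441 + 0.0567 = 0.1008 ≈ 0.101
Degrees of freedom = 2 − 1 = 1; critical value at α = 0.1 is 2.706.
Since 0.101 < 2.706, we fail to reject the null hypothesis — the data are consistent with the 9:7 ratio.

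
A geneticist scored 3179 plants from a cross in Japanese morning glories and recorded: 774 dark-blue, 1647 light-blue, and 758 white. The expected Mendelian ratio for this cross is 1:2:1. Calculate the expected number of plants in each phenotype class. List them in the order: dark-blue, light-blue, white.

The 1:2:1 ratio has 4 parts, so with N = 3179 the expected counts are:
  dark-blue: 3179 × 1/4 = 794.75
  light-blue: 3179 × 2/4 = 1589.5
  white: 3179 × 1/4 = 794.75

794.75, 1589.5, 794.75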